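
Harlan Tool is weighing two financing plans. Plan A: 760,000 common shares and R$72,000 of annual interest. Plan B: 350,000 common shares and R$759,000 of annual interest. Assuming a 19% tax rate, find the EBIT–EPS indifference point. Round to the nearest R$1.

R$1,345,463

Set EPS_A = EPS_B: (EBIT − R$72,000)(1 − 0.19) ÷ 760,000 = (EBIT − R$759,000)(1 − 0.19) ÷ 350,000.
The (1 − t) factor cancels: (EBIT − 72,000) × 350,000 = (EBIT − 759,000) × 760,000.
EBIT × (760,000 − 350,000) = 759,000 × 760,000 − 72,000 × 350,000 = 551,640,000,000, so EBIT = 551,640,000,000 ÷ 410,000 = 1,345,463.41.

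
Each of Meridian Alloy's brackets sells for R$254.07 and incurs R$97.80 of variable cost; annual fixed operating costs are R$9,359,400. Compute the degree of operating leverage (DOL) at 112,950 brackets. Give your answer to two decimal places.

2.13

At 112,950 units, contribution = 112,950 × R$156.27 = R$17,650,696.50.
Operating income = contribution − fixed costs = R$17,650,696.50 − R$9,359,400 = R$8,291,296.50.
DOL = contribution ÷ EBIT = R$17,650,696.50 ÷ R$8,291,296.50 = 2.1288.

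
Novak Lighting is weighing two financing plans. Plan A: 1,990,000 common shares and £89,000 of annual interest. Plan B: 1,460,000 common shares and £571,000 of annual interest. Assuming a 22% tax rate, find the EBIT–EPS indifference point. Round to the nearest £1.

Set EPS_A = EPS_B: (EBIT − £89,000)(1 − 0.22) ÷ 1,990,000 = (EBIT − £571,000)(1 − 0.22) ÷ 1,460,000.
Cancelling (1 − t) and cross-multiplying: 1,460,000·(EBIT − 89,000) = 1,990,000·(EBIT − 571,000).
EBIT × (1,990,000 − 1,460,000) = 571,000 × 1,990,000 − 89,000 × 1,460,000 = 1,006,350,000,000, so EBIT = 1,006,350,000,000 ÷ 530,000 = 1,898,773.58.

£1,898,774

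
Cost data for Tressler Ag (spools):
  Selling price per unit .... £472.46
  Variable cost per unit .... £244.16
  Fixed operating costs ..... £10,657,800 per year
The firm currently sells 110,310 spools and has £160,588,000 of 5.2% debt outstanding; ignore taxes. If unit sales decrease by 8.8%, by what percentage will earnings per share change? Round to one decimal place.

At 110,310 units, contribution = 110,310 × £228.30 = £25,183,773.00.
EBIT = £25,183,773.00 − £10,657,800 = £14,525,973.00.
After interest of £8,350,576.00, pre-tax earnings = £6,175,397.00.
DCL = total CM / (EBIT − I) = £25,183,773.00 / £6,175,397.00 = 4.0781.
EPS therefore changes by 4.0781 × (-8.8%) = -35.9%.

-35.9%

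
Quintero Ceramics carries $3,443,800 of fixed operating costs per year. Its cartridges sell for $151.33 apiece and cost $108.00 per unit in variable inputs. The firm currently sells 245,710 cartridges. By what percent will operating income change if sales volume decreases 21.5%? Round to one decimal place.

-31.8%

At 245,710 units, contribution = 245,710 × $43.33 = $10,646,614.30.
Subtracting fixed costs: EBIT = $10,646,614.30 − $3,443,800 = $7,202,814.30.
DOL = contribution ÷ EBIT = $10,646,614.30 ÷ $7,202,814.30 = 1.4781.
Operating income changes by 1.4781 × -21.5% = -31.8%.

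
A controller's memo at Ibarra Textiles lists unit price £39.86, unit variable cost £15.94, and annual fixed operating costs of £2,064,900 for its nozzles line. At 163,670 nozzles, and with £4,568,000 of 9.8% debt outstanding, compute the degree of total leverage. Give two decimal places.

2.79

Total contribution margin = 163,670 × £23.92 = £3,914,986.40.
EBIT = £3,914,986.40 − £2,064,900 = £1,850,086.40. Interest = £447,664.00.
DOL = £3,914,986.40 ÷ £1,850,086.40 = 2.1161; DFL = £1,850,086.40 ÷ £1,402,422.40 = 1.3192.
DCL = DOL × DFL = 2.1161 × 1.3192 = 2.7916.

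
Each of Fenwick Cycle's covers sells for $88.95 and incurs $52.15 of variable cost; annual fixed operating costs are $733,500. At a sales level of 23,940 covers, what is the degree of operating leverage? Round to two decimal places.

5.97

Total contribution margin = 23,940 × $36.80 = $880,992.00.
Subtracting fixed costs: EBIT = $880,992.00 − $733,500 = $147,492.00.
DOL = contribution ÷ EBIT = $880,992.00 ÷ $147,492.00 = 5.9732.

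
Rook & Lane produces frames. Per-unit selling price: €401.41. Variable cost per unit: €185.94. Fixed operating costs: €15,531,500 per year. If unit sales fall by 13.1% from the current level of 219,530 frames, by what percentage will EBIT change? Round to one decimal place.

-19.5%

Total contribution margin = 219,530 × €215.47 = €47,302,129.10.
EBIT = €47,302,129.10 − €15,531,500 = €31,770,629.10.
So DOL = total CM / EBIT = €47,302,129.10 / €31,770,629.10 = 1.4889.
%ΔEBIT = DOL × %ΔSales = 1.4889 × -13.1% = -19.5%.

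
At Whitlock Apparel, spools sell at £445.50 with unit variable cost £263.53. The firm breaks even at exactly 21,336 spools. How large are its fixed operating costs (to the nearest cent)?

Unit CM = price − variable cost = £445.50 − £263.53 = £181.97.
Fixed costs = break-even units × CM = 21,336 × £181.97 = £3,882,511.92.

£3,882,511.92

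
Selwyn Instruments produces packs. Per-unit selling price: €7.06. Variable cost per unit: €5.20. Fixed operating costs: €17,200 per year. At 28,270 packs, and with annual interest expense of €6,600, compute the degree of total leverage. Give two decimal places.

1.83

Contribution at this volume is 28,270 × €1.86 = €52,582.20.
Subtracting fixed costs: EBIT = €52,582.20 − €17,200 = €35,382.20. Interest = €6,600.00.
DOL = €52,582.20 ÷ €35,382.20 = 1.4861; DFL = €35,382.20 ÷ €28,782.20 = 1.2293.
Combined leverage = 1.4861 × 1.2293 = 1.8269.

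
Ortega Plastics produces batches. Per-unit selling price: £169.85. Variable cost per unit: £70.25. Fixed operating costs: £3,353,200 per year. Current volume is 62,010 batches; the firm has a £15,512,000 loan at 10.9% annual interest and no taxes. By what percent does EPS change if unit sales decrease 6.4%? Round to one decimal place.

-34.9%

At 62,010 units, contribution = 62,010 × £99.60 = £6,176,196.00.
EBIT = £6,176,196.00 − £3,353,200 = £2,822,996.00.
After interest of £1,690,808.00, pre-tax earnings = £1,132,188.00.
Degree of combined leverage = contribution ÷ (EBIT − I) = £6,176,196.00 ÷ £1,132,188.00 = 5.4551.
%ΔEPS = DCL × %ΔSales = 5.4551 × -6.4% = -34.9%.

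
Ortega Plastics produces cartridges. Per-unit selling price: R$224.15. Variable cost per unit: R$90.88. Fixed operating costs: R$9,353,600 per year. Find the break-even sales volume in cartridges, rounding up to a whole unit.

70,186 cartridges

Each unit contributes R$224.15 − R$90.88 = R$133.27.
Break-even volume = fixed costs ÷ CM per unit = R$9,353,600 ÷ R$133.27 = 70,185.34, so 70,186 cartridges.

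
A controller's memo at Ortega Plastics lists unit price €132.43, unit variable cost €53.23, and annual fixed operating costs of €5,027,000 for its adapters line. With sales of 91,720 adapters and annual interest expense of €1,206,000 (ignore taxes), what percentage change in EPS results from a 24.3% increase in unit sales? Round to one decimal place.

+171.2%

At 91,720 units, contribution = 91,720 × €79.20 = €7,264,224.00.
EBIT = €7,264,224.00 − €5,027,000 = €2,237,224.00.
Interest = €1,206,000.00, so EBIT − I = €1,031,224.00.
Degree of combined leverage = contribution ÷ (EBIT − I) = €7,264,224.00 ÷ €1,031,224.00 = 7.0443.
%ΔEPS = DCL × %ΔSales = 7.0443 × +24.3% = +171.2%.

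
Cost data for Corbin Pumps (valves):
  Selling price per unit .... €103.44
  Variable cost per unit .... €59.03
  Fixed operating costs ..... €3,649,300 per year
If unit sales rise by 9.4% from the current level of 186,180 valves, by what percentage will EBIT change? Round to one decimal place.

At 186,180 units, contribution = 186,180 × €44.41 = €8,268,253.80.
Subtracting fixed costs: EBIT = €8,268,253.80 − €3,649,300 = €4,618,953.80.
Degree of operating leverage = €8,268,253.80 / €4,618,953.80 = 1.7901.
%ΔEBIT = DOL × %ΔSales = 1.7901 × +9.4% = +16.8%.

+16.8%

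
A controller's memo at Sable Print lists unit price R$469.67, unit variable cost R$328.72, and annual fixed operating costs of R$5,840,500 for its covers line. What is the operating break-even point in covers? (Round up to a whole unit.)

41,437 covers

Each unit contributes R$469.67 − R$328.72 = R$140.95.
Break-even Q = R$5,840,500 / R$140.95 = 41,436.68 → 41,437 covers.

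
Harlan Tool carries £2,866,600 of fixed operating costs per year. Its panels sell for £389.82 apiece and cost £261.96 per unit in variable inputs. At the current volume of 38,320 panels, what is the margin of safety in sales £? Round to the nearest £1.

Unit CM = price − variable cost = £389.82 − £261.96 = £127.86. Break-even units = £2,866,600 ÷ £127.86 = 22,419.83; break-even revenue = 22,419.83 × £389.82 = £8,739,699.77.
Current sales = 38,320 × £389.82 = £14,937,902.40.
Margin of safety = £14,937,902.40 − £8,739,699.77 = £6,198,203.

£6,198,203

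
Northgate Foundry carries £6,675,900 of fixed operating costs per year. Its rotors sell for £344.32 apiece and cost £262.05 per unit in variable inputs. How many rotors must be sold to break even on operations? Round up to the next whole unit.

Unit CM = price − variable cost = £344.32 − £262.05 = £82.27.
Break-even Q = £6,675,900 / £82.27 = 81,146.23 → 81,147 rotors.

81,147 rotors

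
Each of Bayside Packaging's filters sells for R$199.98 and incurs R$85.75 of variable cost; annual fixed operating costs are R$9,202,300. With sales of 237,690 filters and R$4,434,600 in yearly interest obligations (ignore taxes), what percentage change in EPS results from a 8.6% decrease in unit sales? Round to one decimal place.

Contribution at this volume is 237,690 × R$114.23 = R$27,151,328.70.
Operating income = contribution − fixed costs = R$27,151,328.70 − R$9,202,300 = R$17,949,028.70.
Interest = R$4,434,600.00, so EBIT − I = R$13,514,428.70.
DCL = total CM / (EBIT − I) = R$27,151,328.70 / R$13,514,428.70 = 2.0091.
EPS therefore changes by 2.0091 × (-8.6%) = -17.3%.

-17.3%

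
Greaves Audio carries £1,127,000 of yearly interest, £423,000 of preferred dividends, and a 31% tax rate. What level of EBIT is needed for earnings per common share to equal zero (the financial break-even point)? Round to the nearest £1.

Preferred dividends are paid after tax, so their pre-tax equivalent is £423,000 ÷ (1 − 0.31) = £613,043.48.
Financial break-even EBIT = interest + D_p ÷ (1 − t) = £1,127,000 + £613,043.48 = £1,740,043.48.

£1,740,043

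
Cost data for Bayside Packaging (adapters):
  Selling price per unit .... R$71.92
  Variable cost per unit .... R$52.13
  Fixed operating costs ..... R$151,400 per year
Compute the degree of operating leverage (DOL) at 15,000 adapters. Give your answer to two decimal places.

At 15,000 units, contribution = 15,000 × R$19.79 = R$296,850.00.
EBIT = R$296,850.00 − R$151,400 = R$145,450.00.
DOL = contribution ÷ EBIT = R$296,850.00 ÷ R$145,450.00 = 2.0409.

2.04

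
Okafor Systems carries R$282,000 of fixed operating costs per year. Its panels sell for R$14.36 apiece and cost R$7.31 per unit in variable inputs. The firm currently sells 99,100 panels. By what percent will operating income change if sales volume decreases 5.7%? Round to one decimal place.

-9.6%

At 99,100 units, contribution = 99,100 × R$7.05 = R$698,655.00.
Operating income = contribution − fixed costs = R$698,655.00 − R$282,000 = R$416,655.00.
So DOL = total CM / EBIT = R$698,655.00 / R$416,655.00 = 1.6768.
Operating income changes by 1.6768 × -5.7% = -9.6%.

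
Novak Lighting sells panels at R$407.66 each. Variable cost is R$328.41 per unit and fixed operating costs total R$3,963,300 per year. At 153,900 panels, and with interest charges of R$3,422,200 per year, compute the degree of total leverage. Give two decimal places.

Contribution at this volume is 153,900 × R$79.25 = R$12,196,575.00.
Subtracting fixed costs: EBIT = R$12,196,575.00 − R$3,963,300 = R$8,233,275.00. Interest = R$3,422,200.00.
DOL = R$12,196,575.00 ÷ R$8,233,275.00 = 1.4814; DFL = R$8,233,275.00 ÷ R$4,811,075.00 = 1.7113.
Combined leverage = 1.4814 × 1.7113 = 2.5351.

2.54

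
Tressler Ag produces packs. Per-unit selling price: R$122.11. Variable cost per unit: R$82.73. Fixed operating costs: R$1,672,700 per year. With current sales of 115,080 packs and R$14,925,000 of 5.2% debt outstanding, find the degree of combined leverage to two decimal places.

Contribution at this volume is 115,080 × R$39.38 = R$4,531,850.40.
EBIT = R$4,531,850.40 − R$1,672,700 = R$2,859,150.40. Interest = R$776,100.00.
DOL = R$4,531,850.40 ÷ R$2,859,150.40 = 1.5850; DFL = R$2,859,150.40 ÷ R$2,083,050.40 = 1.3726.
Combined leverage = 1.5850 × 1.3726 = 2.1756.

2.18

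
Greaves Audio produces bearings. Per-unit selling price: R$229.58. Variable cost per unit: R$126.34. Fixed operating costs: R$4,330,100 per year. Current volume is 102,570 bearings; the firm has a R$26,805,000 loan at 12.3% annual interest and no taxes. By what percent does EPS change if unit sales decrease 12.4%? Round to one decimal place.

Contribution at this volume is 102,570 × R$103.24 = R$10,589,326.80.
Subtracting fixed costs: EBIT = R$10,589,326.80 − R$4,330,100 = R$6,259,226.80.
After interest of R$3,297,015.00, pre-tax earnings = R$2,962,211.80.
Degree of combined leverage = contribution ÷ (EBIT − I) = R$10,589,326.80 ÷ R$2,962,211.80 = 3.5748.
EPS therefore changes by 3.5748 × (-12.4%) = -44.3%.

-44.3%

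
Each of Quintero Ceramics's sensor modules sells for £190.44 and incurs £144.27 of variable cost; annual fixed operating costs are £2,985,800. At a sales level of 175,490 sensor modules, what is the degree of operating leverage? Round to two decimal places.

At 175,490 units, contribution = 175,490 × £46.17 = £8,102,373.30.
Subtracting fixed costs: EBIT = £8,102,373.30 − £2,985,800 = £5,116,573.30.
So DOL = total CM / EBIT = £8,102,373.30 / £5,116,573.30 = 1.5836.

1.58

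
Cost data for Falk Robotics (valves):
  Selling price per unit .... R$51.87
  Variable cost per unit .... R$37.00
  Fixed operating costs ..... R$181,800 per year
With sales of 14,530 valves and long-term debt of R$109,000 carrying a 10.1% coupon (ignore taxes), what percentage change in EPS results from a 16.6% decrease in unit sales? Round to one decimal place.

-154.2%

At 14,530 units, contribution = 14,530 × R$14.87 = R$216,061.10.
Operating income = contribution − fixed costs = R$216,061.10 − R$181,800 = R$34,261.10.
After interest of R$11,009.00, pre-tax earnings = R$23,252.10.
DCL = total CM / (EBIT − I) = R$216,061.10 / R$23,252.10 = 9.2921.
%ΔEPS = DCL × %ΔSales = 9.2921 × -16.6% = -154.2%.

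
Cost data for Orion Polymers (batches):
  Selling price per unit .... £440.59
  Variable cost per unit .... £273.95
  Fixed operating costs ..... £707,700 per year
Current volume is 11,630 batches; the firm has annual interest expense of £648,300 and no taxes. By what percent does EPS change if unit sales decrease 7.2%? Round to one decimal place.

-24.0%

Total contribution margin = 11,630 × £166.64 = £1,938,023.20.
Operating income = contribution − fixed costs = £1,938,023.20 − £707,700 = £1,230,323.20.
After interest of £648,300.00, pre-tax earnings = £582,023.20.
DCL = total CM / (EBIT − I) = £1,938,023.20 / £582,023.20 = 3.3298.
%ΔEPS = DCL × %ΔSales = 3.3298 × -7.2% = -24.0%.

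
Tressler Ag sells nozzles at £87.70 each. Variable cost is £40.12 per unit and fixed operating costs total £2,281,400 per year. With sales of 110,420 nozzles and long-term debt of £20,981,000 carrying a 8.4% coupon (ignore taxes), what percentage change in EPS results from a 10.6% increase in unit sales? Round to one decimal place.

+46.0%

Total contribution margin = 110,420 × £47.58 = £5,253,783.60.
Subtracting fixed costs: EBIT = £5,253,783.60 − £2,281,400 = £2,972,383.60.
After interest of £1,762,404.00, pre-tax earnings = £1,209,979.60.
Degree of combined leverage = contribution ÷ (EBIT − I) = £5,253,783.60 ÷ £1,209,979.60 = 4.3420.
%ΔEPS = DCL × %ΔSales = 4.3420 × +10.6% = +46.0%.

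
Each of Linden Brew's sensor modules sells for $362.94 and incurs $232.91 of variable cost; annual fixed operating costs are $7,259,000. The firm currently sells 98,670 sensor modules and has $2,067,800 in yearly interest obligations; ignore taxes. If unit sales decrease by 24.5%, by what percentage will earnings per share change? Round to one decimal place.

-89.7%

Contribution at this volume is 98,670 × $130.03 = $12,830,060.10.
Subtracting fixed costs: EBIT = $12,830,060.10 − $7,259,000 = $5,571,060.10.
Interest = $2,067,800.00, so EBIT − I = $3,503,260.10.
Degree of combined leverage = contribution ÷ (EBIT − I) = $12,830,060.10 ÷ $3,503,260.10 = 3.6623.
%ΔEPS = DCL × %ΔSales = 3.6623 × -24.5% = -89.7%.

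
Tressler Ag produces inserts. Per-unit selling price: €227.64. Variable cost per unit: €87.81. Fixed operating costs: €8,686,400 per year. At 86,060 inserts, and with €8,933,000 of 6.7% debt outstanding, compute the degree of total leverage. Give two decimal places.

4.38

Total contribution margin = 86,060 × €139.83 = €12,033,769.80.
Operating income = contribution − fixed costs = €12,033,769.80 − €8,686,400 = €3,347,369.80. Interest = €598,511.00.
DOL = €12,033,769.80 ÷ €3,347,369.80 = 3.5950; DFL = €3,347,369.80 ÷ €2,748,858.80 = 1.2177.
DCL = DOL × DFL = 3.5950 × 1.2177 = 4.3776.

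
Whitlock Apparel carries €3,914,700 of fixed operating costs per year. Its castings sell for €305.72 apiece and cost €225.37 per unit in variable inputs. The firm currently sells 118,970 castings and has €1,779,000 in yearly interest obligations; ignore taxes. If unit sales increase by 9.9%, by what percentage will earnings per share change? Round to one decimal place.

+24.5%

Total contribution margin = 118,970 × €80.35 = €9,559,239.50.
EBIT = €9,559,239.50 − €3,914,700 = €5,644,539.50.
Interest = €1,779,000.00, so EBIT − I = €3,865,539.50.
DCL = total CM / (EBIT − I) = €9,559,239.50 / €3,865,539.50 = 2.4729.
EPS therefore changes by 2.4729 × (+9.9%) = +24.5%.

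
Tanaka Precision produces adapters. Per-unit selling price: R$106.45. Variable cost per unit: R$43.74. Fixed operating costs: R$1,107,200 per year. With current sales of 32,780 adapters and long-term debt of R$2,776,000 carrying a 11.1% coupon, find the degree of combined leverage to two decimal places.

3.21

At 32,780 units, contribution = 32,780 × R$62.71 = R$2,055,633.80.
Subtracting fixed costs: EBIT = R$2,055,633.80 − R$1,107,200 = R$948,433.80. Interest = R$308,136.00.
DOL = R$2,055,633.80 ÷ R$948,433.80 = 2.1674; DFL = R$948,433.80 ÷ R$640,297.80 = 1.4812.
DCL = DOL × DFL = 2.1674 × 1.4812 = 3.2104.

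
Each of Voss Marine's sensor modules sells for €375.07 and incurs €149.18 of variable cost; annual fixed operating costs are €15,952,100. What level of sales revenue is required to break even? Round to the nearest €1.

€26,487,025

Contribution margin per unit = €375.07 − €149.18 = €225.89, a CM ratio of €225.89 ÷ €375.07 = 0.6023.
Break-even sales = FC ÷ CM ratio = €15,952,100 × €375.07 / €225.89 = €26,487,025.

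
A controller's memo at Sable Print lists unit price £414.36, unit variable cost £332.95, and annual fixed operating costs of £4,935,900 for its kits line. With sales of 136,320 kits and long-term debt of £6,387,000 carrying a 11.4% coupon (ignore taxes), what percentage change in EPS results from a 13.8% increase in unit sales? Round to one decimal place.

+28.2%

Total contribution margin = 136,320 × £81.41 = £11,097,811.20.
Operating income = contribution − fixed costs = £11,097,811.20 − £4,935,900 = £6,161,911.20.
After interest of £728,118.00, pre-tax earnings = £5,433,793.20.
DCL = total CM / (EBIT − I) = £11,097,811.20 / £5,433,793.20 = 2.0424.
EPS therefore changes by 2.0424 × (+13.8%) = +28.2%.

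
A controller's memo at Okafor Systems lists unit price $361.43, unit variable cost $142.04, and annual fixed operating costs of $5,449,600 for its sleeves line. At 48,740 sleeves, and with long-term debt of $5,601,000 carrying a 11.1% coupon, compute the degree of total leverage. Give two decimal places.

At 48,740 units, contribution = 48,740 × $219.39 = $10,693,068.60.
Operating income = contribution − fixed costs = $10,693,068.60 − $5,449,600 = $5,243,468.60. Interest = $621,711.00.
DOL = $10,693,068.60 ÷ $5,243,468.60 = 2.0393; DFL = $5,243,468.60 ÷ $4,621,757.60 = 1.1345.
Combined leverage = 2.0393 × 1.1345 = 2.3136.

2.31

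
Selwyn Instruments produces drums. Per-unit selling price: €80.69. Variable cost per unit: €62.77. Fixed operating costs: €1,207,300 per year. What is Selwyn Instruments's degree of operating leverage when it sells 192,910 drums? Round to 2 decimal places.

1.54

Contribution at this volume is 192,910 × €17.92 = €3,456,947.20.
Subtracting fixed costs: EBIT = €3,456,947.20 − €1,207,300 = €2,249,647.20.
DOL = contribution ÷ EBIT = €3,456,947.20 ÷ €2,249,647.20 = 1.5367.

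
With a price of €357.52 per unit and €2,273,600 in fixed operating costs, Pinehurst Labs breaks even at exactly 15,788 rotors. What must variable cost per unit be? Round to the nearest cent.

€213.51

Contribution per unit must be FC / Q = €2,273,600 / 15,788 = €144.0081.
Variable cost per unit = €357.52 − €144.0081 = €213.51.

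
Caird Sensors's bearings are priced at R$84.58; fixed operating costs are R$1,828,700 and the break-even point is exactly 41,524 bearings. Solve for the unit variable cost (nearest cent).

R$40.54

At break-even, FC = Q × (P − VC), so P − VC = R$1,828,700 ÷ 41,524 = R$44.0396.
Hence VC = price − CM = R$84.58 − R$44.0396 = R$40.54.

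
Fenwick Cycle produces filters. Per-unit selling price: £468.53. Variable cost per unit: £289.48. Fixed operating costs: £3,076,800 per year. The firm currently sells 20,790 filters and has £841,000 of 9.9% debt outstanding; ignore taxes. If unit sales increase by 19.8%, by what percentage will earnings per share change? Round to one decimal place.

+131.1%

Total contribution margin = 20,790 × £179.05 = £3,722,449.50.
EBIT = £3,722,449.50 − £3,076,800 = £645,649.50.
After interest of £83,259.00, pre-tax earnings = £562,390.50.
Degree of combined leverage = contribution ÷ (EBIT − I) = £3,722,449.50 ÷ £562,390.50 = 6.6190.
EPS therefore changes by 6.6190 × (+19.8%) = +131.1%.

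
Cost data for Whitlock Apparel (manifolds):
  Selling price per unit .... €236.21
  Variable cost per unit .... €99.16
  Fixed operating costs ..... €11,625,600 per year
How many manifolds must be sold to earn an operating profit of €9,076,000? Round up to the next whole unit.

Contribution margin per unit = €236.21 − €99.16 = €137.05.
Required volume = (fixed costs + target profit) ÷ CM = (€11,625,600 + €9,076,000) ÷ €137.05 = 151,051.44, so 151,052 manifolds.

151,052 manifolds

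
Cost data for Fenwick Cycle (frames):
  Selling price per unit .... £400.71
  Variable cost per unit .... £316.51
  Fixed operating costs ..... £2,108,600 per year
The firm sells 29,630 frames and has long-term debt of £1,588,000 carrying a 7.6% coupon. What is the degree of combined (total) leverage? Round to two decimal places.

9.39

Total contribution margin = 29,630 × £84.20 = £2,494,846.00.
Operating income = contribution − fixed costs = £2,494,846.00 − £2,108,600 = £386,246.00. Interest = £120,688.00.
DOL = £2,494,846.00 ÷ £386,246.00 = 6.4592; DFL = £386,246.00 ÷ £265,558.00 = 1.4545.
DCL = DOL × DFL = 6.4592 × 1.4545 = 9.3949.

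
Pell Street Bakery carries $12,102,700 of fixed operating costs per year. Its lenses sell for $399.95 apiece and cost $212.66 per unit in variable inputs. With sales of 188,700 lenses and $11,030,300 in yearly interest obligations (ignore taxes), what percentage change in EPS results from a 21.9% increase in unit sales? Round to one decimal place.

+63.4%

Contribution at this volume is 188,700 × $187.29 = $35,341,623.00.
EBIT = $35,341,623.00 − $12,102,700 = $23,238,923.00.
Interest = $11,030,300.00, so EBIT − I = $12,208,623.00.
Degree of combined leverage = contribution ÷ (EBIT − I) = $35,341,623.00 ÷ $12,208,623.00 = 2.8948.
%ΔEPS = DCL × %ΔSales = 2.8948 × +21.9% = +63.4%.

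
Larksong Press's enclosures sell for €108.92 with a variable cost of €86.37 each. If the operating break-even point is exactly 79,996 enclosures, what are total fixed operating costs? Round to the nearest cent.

Each unit contributes €108.92 − €86.37 = €22.55.
Since BE = FC / CM, FC = 79,996 × €22.55 = €1,803,909.80.

€1,803,909.80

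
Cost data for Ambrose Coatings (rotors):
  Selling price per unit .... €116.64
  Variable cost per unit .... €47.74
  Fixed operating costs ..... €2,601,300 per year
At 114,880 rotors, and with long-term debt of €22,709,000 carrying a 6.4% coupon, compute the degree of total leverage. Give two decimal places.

At 114,880 units, contribution = 114,880 × €68.90 = €7,915,232.00.
Subtracting fixed costs: EBIT = €7,915,232.00 − €2,601,300 = €5,313,932.00. Interest = €1,453,376.00.
DOL = €7,915,232.00 ÷ €5,313,932.00 = 1.4895; DFL = €5,313,932.00 ÷ €3,860,556.00 = 1.3765.
Combined leverage = 1.4895 × 1.3765 = 2.0503.

2.05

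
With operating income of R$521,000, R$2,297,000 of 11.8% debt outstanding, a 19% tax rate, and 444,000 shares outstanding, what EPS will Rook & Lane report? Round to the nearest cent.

Pre-tax income = R$521,000 − R$271,046.00 = R$249,954.00.
After tax at 19%: net income = R$249,954.00 × 0.81 = R$202,462.74.
Per share: R$202,462.74 / 444,000 shares = R$0.46.

R$0.46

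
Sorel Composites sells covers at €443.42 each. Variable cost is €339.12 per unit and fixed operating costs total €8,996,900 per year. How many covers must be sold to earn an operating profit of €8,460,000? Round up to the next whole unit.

Contribution margin per unit = €443.42 − €339.12 = €104.30.
Need Q such that Q × €104.30 − €8,996,900 = €8,460,000, i.e. Q = €17,456,900 / €104.30 = 167,372.00 → 167,373.

167,373 covers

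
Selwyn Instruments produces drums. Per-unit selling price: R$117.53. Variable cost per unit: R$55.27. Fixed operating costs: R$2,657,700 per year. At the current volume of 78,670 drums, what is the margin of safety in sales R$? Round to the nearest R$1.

R$4,229,068

Contribution margin per unit = R$117.53 − R$55.27 = R$62.26. Break-even units = R$2,657,700 ÷ R$62.26 = 42,687.12; break-even revenue = 42,687.12 × R$117.53 = R$5,017,017.04.
Actual sales revenue = 78,670 × R$117.53 = R$9,246,085.10.
Margin of safety = R$9,246,085.10 − R$5,017,017.04 = R$4,229,068.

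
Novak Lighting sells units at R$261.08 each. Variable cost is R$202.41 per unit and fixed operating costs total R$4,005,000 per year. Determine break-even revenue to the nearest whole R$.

Contribution margin per unit = R$261.08 − R$202.41 = R$58.67, a CM ratio of R$58.67 ÷ R$261.08 = 0.2247.
Break-even sales = FC ÷ CM ratio = R$4,005,000 × R$261.08 / R$58.67 = R$17,822,148.

R$17,822,148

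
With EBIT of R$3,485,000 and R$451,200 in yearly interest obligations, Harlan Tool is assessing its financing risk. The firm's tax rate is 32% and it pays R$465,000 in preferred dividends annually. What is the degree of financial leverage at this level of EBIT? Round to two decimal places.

1.48

Annual interest charges come to R$451,200.00.
Preferred dividends grossed up pre-tax: R$465,000 / (1 − 0.32) = R$683,823.53.
DFL = EBIT ÷ [EBIT − I − D_p/(1−t)] = R$3,485,000 ÷ [R$3,485,000 − R$451,200.00 − R$683,823.53] = R$3,485,000 ÷ R$2,349,976.47 = 1.4830.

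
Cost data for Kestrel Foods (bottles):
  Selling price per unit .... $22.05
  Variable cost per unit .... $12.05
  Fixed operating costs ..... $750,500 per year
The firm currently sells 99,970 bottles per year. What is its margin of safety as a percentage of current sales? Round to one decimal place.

24.9%

Unit CM = price − variable cost = $22.05 − $12.05 = $10.00. Break-even units = $750,500 ÷ $10.00 = 75,050.00; break-even revenue = 75,050.00 × $22.05 = $1,654,852.50.
Current sales = 99,970 × $22.05 = $2,204,338.50.
Margin of safety = ($2,204,338.50 − $1,654,852.50) ÷ $2,204,338.50 = 24.9%.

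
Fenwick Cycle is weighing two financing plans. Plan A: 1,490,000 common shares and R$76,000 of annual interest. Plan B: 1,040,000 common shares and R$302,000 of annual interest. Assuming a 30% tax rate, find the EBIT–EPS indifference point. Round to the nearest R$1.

Set EPS_A = EPS_B: (EBIT − R$76,000)(1 − 0.30) ÷ 1,490,000 = (EBIT − R$302,000)(1 − 0.30) ÷ 1,040,000.
The (1 − t) factor cancels: (EBIT − 76,000) × 1,040,000 = (EBIT − 302,000) × 1,490,000.
EBIT × (1,490,000 − 1,040,000) = 302,000 × 1,490,000 − 76,000 × 1,040,000 = 370,940,000,000, so EBIT = 370,940,000,000 ÷ 450,000 = 824,311.11.

R$824,311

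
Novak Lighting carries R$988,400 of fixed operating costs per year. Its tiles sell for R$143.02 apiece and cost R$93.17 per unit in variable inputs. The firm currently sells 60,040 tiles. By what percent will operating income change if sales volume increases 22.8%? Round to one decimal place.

+34.0%

Contribution at this volume is 60,040 × R$49.85 = R$2,992,994.00.
Operating income = contribution − fixed costs = R$2,992,994.00 − R$988,400 = R$2,004,594.00.
Degree of operating leverage = R$2,992,994.00 / R$2,004,594.00 = 1.4931.
So EBIT moves 1.4931 × (+22.8%) = +34.0%.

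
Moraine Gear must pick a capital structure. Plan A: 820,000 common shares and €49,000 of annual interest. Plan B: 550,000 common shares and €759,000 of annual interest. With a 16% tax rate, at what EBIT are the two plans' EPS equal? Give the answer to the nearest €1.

€2,205,296

At indifference, (EBIT − 49,000)(1 − t)/820,000 = (EBIT − 759,000)(1 − t)/550,000.
The (1 − t) factor cancels: (EBIT − 49,000) × 550,000 = (EBIT − 759,000) × 820,000.
EBIT × (820,000 − 550,000) = 759,000 × 820,000 − 49,000 × 550,000 = 595,430,000,000, so EBIT = 595,430,000,000 ÷ 270,000 = 2,205,296.30.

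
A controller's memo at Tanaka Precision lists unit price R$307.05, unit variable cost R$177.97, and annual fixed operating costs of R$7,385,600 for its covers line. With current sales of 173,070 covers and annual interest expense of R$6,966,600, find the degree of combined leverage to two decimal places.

Total contribution margin = 173,070 × R$129.08 = R$22,339,875.60.
Subtracting fixed costs: EBIT = R$22,339,875.60 − R$7,385,600 = R$14,954,275.60. Interest = R$6,966,600.00, so EBIT − I = R$7,987,675.60.
Degree of total leverage = total CM / (EBIT − interest) = R$22,339,875.60 / R$7,987,675.60 = 2.7968.

2.80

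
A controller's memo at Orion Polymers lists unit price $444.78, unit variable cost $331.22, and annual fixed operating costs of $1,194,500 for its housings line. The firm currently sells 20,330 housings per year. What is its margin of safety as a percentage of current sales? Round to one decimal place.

Each unit contributes $444.78 − $331.22 = $113.56. Break-even units = $1,194,500 ÷ $113.56 = 10,518.67; break-even revenue = 10,518.67 × $444.78 = $4,678,493.40.
Current sales = 20,330 × $444.78 = $9,042,377.40.
Margin of safety = ($9,042,377.40 − $4,678,493.40) ÷ $9,042,377.40 = 48.3%.

48.3%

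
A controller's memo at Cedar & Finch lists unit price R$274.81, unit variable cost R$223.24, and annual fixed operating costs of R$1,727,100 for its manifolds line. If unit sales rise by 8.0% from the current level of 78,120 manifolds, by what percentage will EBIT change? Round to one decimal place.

Total contribution margin = 78,120 × R$51.57 = R$4,028,648.40.
Subtracting fixed costs: EBIT = R$4,028,648.40 − R$1,727,100 = R$2,301,548.40.
Degree of operating leverage = R$4,028,648.40 / R$2,301,548.40 = 1.7504.
Operating income changes by 1.7504 × +8.0% = +14.0%.

+14.0%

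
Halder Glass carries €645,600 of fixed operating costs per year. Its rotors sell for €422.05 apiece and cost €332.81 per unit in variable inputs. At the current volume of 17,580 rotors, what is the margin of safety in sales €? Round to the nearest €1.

Unit CM = price − variable cost = €422.05 − €332.81 = €89.24. Break-even units = €645,600 ÷ €89.24 = 7,234.42; break-even revenue = 7,234.42 × €422.05 = €3,053,288.66.
Actual sales revenue = 17,580 × €422.05 = €7,419,639.00.
Margin of safety = €7,419,639.00 − €3,053,288.66 = €4,366,350.

€4,366,350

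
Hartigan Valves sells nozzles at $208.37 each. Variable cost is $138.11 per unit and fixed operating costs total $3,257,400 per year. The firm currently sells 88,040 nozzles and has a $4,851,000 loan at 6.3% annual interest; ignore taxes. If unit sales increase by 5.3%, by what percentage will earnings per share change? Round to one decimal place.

+12.5%

Total contribution margin = 88,040 × $70.26 = $6,185,690.40.
Operating income = contribution − fixed costs = $6,185,690.40 − $3,257,400 = $2,928,290.40.
After interest of $305,613.00, pre-tax earnings = $2,622,677.40.
DCL = total CM / (EBIT − I) = $6,185,690.40 / $2,622,677.40 = 2.3585.
EPS therefore changes by 2.3585 × (+5.3%) = +12.5%.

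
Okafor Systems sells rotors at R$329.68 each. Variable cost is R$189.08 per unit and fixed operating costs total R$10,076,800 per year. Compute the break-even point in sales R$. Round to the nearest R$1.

CM per unit = R$329.68 − R$189.08 = R$140.60; CM ratio = R$140.60 / R$329.68 = 0.4265.
Break-even sales = FC ÷ CM ratio = R$10,076,800 × R$329.68 / R$140.60 = R$23,628,161.

R$23,628,161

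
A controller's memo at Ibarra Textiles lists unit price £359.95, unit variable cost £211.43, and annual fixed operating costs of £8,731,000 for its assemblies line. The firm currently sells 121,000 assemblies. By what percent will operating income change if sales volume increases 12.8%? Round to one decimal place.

+24.9%

Total contribution margin = 121,000 × £148.52 = £17,970,920.00.
Operating income = contribution − fixed costs = £17,970,920.00 − £8,731,000 = £9,239,920.00.
So DOL = total CM / EBIT = £17,970,920.00 / £9,239,920.00 = 1.9449.
%ΔEBIT = DOL × %ΔSales = 1.9449 × +12.8% = +24.9%.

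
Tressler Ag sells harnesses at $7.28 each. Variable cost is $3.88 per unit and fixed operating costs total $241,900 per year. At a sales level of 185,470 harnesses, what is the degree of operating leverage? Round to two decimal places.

1.62

Contribution at this volume is 185,470 × $3.40 = $630,598.00.
Operating income = contribution − fixed costs = $630,598.00 − $241,900 = $388,698.00.
Degree of operating leverage = $630,598.00 / $388,698.00 = 1.6223.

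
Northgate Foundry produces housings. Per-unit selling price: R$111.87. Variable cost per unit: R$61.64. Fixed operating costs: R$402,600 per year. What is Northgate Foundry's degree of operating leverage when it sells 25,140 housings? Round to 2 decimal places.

Total contribution margin = 25,140 × R$50.23 = R$1,262,782.20.
Subtracting fixed costs: EBIT = R$1,262,782.20 − R$402,600 = R$860,182.20.
Degree of operating leverage = R$1,262,782.20 / R$860,182.20 = 1.4680.

1.47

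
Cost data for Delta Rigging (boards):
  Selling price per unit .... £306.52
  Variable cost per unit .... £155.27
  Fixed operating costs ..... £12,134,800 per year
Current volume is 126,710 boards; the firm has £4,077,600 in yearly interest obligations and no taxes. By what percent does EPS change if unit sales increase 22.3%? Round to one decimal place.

At 126,710 units, contribution = 126,710 × £151.25 = £19,164,887.50.
Subtracting fixed costs: EBIT = £19,164,887.50 − £12,134,800 = £7,030,087.50.
Interest = £4,077,600.00, so EBIT − I = £2,952,487.50.
Degree of combined leverage = contribution ÷ (EBIT − I) = £19,164,887.50 ÷ £2,952,487.50 = 6.4911.
EPS therefore changes by 6.4911 × (+22.3%) = +144.8%.

+144.8%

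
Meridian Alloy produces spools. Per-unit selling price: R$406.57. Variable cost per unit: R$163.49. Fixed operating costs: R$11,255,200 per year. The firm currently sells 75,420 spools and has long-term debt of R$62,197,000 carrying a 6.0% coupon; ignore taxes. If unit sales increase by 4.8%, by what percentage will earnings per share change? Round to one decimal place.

At 75,420 units, contribution = 75,420 × R$243.08 = R$18,333,093.60.
Subtracting fixed costs: EBIT = R$18,333,093.60 − R$11,255,200 = R$7,077,893.60.
Interest = R$3,731,820.00, so EBIT − I = R$3,346,073.60.
Degree of combined leverage = contribution ÷ (EBIT − I) = R$18,333,093.60 ÷ R$3,346,073.60 = 5.4790.
EPS therefore changes by 5.4790 × (+4.8%) = +26.3%.

+26.3%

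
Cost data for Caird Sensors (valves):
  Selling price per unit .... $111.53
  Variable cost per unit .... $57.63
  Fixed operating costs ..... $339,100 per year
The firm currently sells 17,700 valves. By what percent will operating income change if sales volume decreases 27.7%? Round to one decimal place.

-43.0%

Total contribution margin = 17,700 × $53.90 = $954,030.00.
EBIT = $954,030.00 − $339,100 = $614,930.00.
So DOL = total CM / EBIT = $954,030.00 / $614,930.00 = 1.5514.
Operating income changes by 1.5514 × -27.7% = -43.0%.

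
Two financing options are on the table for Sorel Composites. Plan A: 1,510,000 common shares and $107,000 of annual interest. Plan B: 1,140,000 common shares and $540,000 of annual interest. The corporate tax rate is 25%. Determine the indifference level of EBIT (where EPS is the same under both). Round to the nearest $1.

At indifference, (EBIT − 107,000)(1 − t)/1,510,000 = (EBIT − 540,000)(1 − t)/1,140,000.
Cancelling (1 − t) and cross-multiplying: 1,140,000·(EBIT − 107,000) = 1,510,000·(EBIT − 540,000).
EBIT × (1,510,000 − 1,140,000) = 540,000 × 1,510,000 − 107,000 × 1,140,000 = 693,420,000,000, so EBIT = 693,420,000,000 ÷ 370,000 = 1,874,108.11.

$1,874,108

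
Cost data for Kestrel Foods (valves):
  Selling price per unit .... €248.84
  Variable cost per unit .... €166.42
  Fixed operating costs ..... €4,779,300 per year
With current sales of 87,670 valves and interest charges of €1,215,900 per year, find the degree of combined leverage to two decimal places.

5.87

Contribution at this volume is 87,670 × €82.42 = €7,225,761.40.
EBIT = €7,225,761.40 − €4,779,300 = €2,446,461.40. Interest = €1,215,900.00, so EBIT − I = €1,230,561.40.
Degree of total leverage = total CM / (EBIT − interest) = €7,225,761.40 / €1,230,561.40 = 5.8719.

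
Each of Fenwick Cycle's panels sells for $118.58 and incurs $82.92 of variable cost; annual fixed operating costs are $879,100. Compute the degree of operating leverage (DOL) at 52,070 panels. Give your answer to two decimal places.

At 52,070 units, contribution = 52,070 × $35.66 = $1,856,816.20.
Subtracting fixed costs: EBIT = $1,856,816.20 − $879,100 = $977,716.20.
DOL = contribution ÷ EBIT = $1,856,816.20 ÷ $977,716.20 = 1.8991.

1.90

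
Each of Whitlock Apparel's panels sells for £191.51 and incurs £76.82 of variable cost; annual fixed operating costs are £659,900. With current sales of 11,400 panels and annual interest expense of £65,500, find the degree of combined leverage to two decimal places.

At 11,400 units, contribution = 11,400 × £114.69 = £1,307,466.00.
Operating income = contribution − fixed costs = £1,307,466.00 − £659,900 = £647,566.00. Interest = £65,500.00, so EBIT − I = £582,066.00.
Degree of total leverage = total CM / (EBIT − interest) = £1,307,466.00 / £582,066.00 = 2.2463.

2.25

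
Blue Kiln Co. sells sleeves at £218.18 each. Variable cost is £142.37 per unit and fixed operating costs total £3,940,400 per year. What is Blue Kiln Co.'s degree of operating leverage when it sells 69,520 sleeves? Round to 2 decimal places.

3.96

Contribution at this volume is 69,520 × £75.81 = £5,270,311.20.
Operating income = contribution − fixed costs = £5,270,311.20 − £3,940,400 = £1,329,911.20.
So DOL = total CM / EBIT = £5,270,311.20 / £1,329,911.20 = 3.9629.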